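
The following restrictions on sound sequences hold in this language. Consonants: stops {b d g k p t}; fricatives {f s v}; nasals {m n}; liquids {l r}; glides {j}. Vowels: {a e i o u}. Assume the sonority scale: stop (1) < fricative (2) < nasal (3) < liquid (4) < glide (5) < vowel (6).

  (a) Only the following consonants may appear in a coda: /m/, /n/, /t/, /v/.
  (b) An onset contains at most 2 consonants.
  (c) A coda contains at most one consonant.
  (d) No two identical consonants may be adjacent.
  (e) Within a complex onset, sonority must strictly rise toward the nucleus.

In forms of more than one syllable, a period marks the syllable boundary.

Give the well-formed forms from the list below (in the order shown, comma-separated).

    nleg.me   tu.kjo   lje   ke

nleg.me — violates constraint (a): syllable 1 coda contains /g/, which is not a licensed coda consonant → ill-formed
tu.kjo — σ1 onset /t/, coda /∅/ ok; σ2 onset /kj/ (1→5 rises), coda /∅/ ok → well-formed
lje — σ1 onset /lj/ (4→5 rises), coda /∅/ ok → well-formed
ke — σ1 onset /k/, coda /∅/ ok → well-formed

tu.kjo, lje, ke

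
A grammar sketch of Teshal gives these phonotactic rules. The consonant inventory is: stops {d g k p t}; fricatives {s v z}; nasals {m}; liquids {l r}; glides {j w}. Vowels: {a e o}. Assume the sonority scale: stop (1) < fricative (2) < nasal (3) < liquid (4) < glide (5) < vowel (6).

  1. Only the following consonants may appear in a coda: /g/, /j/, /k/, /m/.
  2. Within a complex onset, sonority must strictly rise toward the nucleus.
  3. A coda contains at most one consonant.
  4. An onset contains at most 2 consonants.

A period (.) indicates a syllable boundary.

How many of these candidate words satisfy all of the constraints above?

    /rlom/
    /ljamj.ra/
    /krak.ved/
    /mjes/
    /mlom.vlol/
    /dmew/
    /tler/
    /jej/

/rlom/ — violates constraint 2: syllable 1 onset /rl/: /r/ (liquid, 4) → /l/ (liquid, 4) does not rise → not permitted
/ljamj.ra/ — violates constraint 3: syllable 1 coda /mj/ has 2 consonants (> 1) → not permitted
/krak.ved/ — violates constraint 1: syllable 2 coda contains /d/, which is not a licensed coda consonant → not permitted
/mjes/ — violates constraint 1: syllable 1 coda contains /s/, which is not a licensed coda consonant → not permitted
/mlom.vlol/ — violates constraint 1: syllable 2 coda contains /l/, which is not a licensed coda consonant → not permitted
/dmew/ — violates constraint 1: syllable 1 coda contains /w/, which is not a licensed coda consonant → not permitted
/tler/ — violates constraint 1: syllable 1 coda contains /r/, which is not a licensed coda consonant → not permitted
/jej/ — σ1 onset /j/, coda /j/ ok → permitted
Permitted: /jej/ → 1.

1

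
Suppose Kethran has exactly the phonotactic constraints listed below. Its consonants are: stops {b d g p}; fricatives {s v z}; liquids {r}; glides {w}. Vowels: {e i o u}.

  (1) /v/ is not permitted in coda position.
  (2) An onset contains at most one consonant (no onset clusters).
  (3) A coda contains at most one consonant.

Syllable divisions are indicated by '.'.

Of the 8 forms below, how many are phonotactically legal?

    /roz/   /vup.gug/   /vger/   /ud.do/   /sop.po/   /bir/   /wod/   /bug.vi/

/roz/ — σ1 onset /r/, coda /z/ ok → phonotactically legal
/vup.gug/ — σ1 onset /v/, coda /p/ ok; σ2 onset /g/, coda /g/ ok → phonotactically legal
/vger/ — violates constraint 2: syllable 1 onset /vg/ has 2 consonants (> 1) → phonotactically illegal
/ud.do/ — σ1 onset /∅/, coda /d/ ok; σ2 onset /d/, coda /∅/ ok → phonotactically legal
/sop.po/ — σ1 onset /s/, coda /p/ ok; σ2 onset /p/, coda /∅/ ok → phonotactically legal
/bir/ — σ1 onset /b/, coda /r/ ok → phonotactically legal
/wod/ — σ1 onset /w/, coda /d/ ok → phonotactically legal
/bug.vi/ — σ1 onset /b/, coda /g/ ok; σ2 onset /v/, coda /∅/ ok → phonotactically legal
Phonotactically legal: /roz/, /vup.gug/, /ud.do/, /sop.po/, /bir/, /wod/, /bug.vi/ → 7.

7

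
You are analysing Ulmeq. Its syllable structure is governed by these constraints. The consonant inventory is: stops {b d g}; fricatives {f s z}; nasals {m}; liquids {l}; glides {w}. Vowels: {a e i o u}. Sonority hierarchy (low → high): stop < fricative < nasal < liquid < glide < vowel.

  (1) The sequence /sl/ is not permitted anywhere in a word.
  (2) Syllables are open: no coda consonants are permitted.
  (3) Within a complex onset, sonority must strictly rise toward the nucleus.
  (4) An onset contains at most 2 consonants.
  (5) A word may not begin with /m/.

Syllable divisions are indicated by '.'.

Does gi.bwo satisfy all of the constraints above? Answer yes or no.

gi.bwo — σ1 onset /g/, coda /∅/ ok; σ2 onset /bw/ (1→5 rises), coda /∅/ ok → phonotactically legal

yes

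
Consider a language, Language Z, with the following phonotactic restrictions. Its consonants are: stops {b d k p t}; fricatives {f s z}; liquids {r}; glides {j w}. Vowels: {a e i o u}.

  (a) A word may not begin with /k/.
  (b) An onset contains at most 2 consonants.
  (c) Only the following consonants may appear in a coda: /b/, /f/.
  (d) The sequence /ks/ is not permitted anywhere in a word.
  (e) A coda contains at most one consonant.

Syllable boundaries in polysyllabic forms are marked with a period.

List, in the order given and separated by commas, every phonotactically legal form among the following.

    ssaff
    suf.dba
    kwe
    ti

ssaff — violates constraint (e): syllable 1 coda /ff/ has 2 consonants (> 1) → phonotactically illegal
suf.dba — σ1 onset /s/, coda /f/ ok; σ2 onset /db/ (2C), coda /∅/ ok → phonotactically legal
kwe — violates constraint (a): word begins with /k/ → phonotactically illegal
ti — σ1 onset /t/, coda /∅/ ok → phonotactically legal

suf.dba, ti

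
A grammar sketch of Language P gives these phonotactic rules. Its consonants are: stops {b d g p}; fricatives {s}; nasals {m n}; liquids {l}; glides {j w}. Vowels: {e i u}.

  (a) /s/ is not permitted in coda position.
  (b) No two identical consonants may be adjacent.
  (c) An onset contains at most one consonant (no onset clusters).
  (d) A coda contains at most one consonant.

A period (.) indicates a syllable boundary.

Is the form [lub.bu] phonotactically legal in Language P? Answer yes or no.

no

[lub.bu] — violates constraint (b): adjacent identical consonants /bb/ → phonotactically illegal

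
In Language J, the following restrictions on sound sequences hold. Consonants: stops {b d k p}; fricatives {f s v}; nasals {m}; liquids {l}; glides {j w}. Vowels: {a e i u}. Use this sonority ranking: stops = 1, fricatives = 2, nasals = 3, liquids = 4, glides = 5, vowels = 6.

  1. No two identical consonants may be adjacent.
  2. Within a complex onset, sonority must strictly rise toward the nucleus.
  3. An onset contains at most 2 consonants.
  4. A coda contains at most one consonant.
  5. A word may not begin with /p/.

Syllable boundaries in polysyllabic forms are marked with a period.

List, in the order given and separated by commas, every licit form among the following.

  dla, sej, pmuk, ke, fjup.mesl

dla — σ1 onset /dl/ (1→4 rises), coda /∅/ ok → licit
sej — σ1 onset /s/, coda /j/ ok → licit
pmuk — violates constraint 5: word begins with /p/ → illicit
ke — σ1 onset /k/, coda /∅/ ok → licit
fjup.mesl — violates constraint 4: syllable 2 coda /sl/ has 2 consonants (> 1) → illicit

dla, sej, ke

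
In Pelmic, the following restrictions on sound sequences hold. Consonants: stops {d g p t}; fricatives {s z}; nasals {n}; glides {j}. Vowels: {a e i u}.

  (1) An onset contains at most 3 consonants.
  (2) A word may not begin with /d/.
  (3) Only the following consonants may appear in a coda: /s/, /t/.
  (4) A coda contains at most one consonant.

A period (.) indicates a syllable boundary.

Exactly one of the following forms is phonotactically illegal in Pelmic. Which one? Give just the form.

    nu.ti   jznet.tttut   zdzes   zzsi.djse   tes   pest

pest

nu.ti — σ1 onset /n/, coda /∅/ ok; σ2 onset /t/, coda /∅/ ok → phonotactically legal
jznet.tttut — σ1 onset /jzn/ (3C), coda /t/ ok; σ2 onset /ttt/ (3C), coda /t/ ok → phonotactically legal
zdzes — σ1 onset /zdz/ (3C), coda /s/ ok → phonotactically legal
zzsi.djse — σ1 onset /zzs/ (3C), coda /∅/ ok; σ2 onset /djs/ (3C), coda /∅/ ok → phonotactically legal
tes — σ1 onset /t/, coda /s/ ok → phonotactically legal
pest — violates constraint 4: syllable 1 coda /st/ has 2 consonants (> 1) → phonotactically illegal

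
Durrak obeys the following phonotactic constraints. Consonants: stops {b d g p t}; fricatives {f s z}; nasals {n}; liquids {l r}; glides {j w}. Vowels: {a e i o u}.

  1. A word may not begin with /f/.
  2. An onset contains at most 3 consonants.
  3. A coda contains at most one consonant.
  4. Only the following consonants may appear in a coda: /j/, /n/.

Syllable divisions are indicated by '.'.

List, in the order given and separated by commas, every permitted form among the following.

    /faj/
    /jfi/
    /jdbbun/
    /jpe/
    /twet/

/faj/ — violates constraint 1: word begins with /f/ → not permitted
/jfi/ — σ1 onset /jf/ (2C), coda /∅/ ok → permitted
/jdbbun/ — violates constraint 2: syllable 1 onset /jdbb/ has 4 consonants (> 3) → not permitted
/jpe/ — σ1 onset /jp/ (2C), coda /∅/ ok → permitted
/twet/ — violates constraint 4: syllable 1 coda contains /t/, which is not a licensed coda consonant → not permitted

/jfi/, /jpe/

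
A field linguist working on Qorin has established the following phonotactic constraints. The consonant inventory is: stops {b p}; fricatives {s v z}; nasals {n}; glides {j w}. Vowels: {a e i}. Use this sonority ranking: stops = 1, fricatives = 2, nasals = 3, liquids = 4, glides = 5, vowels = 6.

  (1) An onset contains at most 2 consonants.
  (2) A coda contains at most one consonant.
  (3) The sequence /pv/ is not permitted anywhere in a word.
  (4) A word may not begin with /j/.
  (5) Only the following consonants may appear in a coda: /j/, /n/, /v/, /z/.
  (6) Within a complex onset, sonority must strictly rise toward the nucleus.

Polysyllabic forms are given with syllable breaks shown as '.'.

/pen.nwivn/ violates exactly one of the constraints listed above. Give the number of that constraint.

/pen.nwivn/: syllable 2 coda /vn/ has 2 consonants (> 1).
This is a violation of constraint 2: "A coda contains at most one consonant."
The remaining constraints (1, 3, 4, 5, 6) are satisfied.

2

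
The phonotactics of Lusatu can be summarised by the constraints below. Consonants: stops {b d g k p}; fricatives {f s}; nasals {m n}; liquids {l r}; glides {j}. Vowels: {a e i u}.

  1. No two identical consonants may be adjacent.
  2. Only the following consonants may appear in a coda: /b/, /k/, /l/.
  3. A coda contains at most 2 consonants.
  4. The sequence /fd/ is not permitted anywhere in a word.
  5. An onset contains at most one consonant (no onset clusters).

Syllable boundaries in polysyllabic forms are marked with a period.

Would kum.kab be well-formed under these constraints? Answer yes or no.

kum.kab — violates constraint 2: syllable 1 coda contains /m/, which is not a licensed coda consonant → ill-formed

no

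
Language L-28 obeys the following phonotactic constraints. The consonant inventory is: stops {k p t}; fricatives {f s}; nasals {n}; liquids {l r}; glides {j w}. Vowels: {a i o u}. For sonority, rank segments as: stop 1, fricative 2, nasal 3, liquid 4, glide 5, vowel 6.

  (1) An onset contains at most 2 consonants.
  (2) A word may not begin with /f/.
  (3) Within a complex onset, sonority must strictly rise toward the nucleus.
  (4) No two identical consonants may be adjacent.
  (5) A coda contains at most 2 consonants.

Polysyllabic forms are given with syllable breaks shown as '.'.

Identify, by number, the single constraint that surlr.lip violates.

surlr.lip: syllable 1 coda /rlr/ has 3 consonants (> 2).
This is a violation of constraint 5: "A coda contains at most 2 consonants."
The remaining constraints (1, 2, 3, 4) are satisfied.

5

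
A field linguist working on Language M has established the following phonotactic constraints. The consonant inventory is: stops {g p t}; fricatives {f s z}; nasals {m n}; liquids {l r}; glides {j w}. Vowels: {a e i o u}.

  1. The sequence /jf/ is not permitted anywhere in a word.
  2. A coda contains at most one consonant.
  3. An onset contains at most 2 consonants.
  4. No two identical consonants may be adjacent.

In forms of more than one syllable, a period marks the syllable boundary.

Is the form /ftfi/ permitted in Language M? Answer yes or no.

/ftfi/ — violates constraint 3: syllable 1 onset /ftf/ has 3 consonants (> 2) → not permitted

no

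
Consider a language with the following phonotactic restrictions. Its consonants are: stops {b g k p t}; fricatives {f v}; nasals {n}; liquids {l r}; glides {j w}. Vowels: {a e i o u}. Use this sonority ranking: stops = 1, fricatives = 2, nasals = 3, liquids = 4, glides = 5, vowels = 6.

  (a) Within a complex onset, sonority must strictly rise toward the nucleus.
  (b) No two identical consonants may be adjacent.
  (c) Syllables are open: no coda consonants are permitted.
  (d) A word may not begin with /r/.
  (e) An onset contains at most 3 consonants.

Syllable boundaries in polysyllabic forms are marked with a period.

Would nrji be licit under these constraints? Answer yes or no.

yes

nrji — σ1 onset /nrj/ (3→4→5 rises), coda /∅/ ok → licit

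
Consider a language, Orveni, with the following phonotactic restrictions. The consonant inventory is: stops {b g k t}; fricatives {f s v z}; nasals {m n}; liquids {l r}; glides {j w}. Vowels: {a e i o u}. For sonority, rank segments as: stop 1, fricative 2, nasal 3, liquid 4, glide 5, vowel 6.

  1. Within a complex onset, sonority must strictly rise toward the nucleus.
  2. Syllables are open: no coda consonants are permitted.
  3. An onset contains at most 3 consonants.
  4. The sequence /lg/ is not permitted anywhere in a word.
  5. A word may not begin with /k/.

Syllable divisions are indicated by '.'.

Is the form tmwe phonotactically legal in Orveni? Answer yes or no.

yes

tmwe — σ1 onset /tmw/ (1→3→5 rises), coda /∅/ ok → phonotactically legal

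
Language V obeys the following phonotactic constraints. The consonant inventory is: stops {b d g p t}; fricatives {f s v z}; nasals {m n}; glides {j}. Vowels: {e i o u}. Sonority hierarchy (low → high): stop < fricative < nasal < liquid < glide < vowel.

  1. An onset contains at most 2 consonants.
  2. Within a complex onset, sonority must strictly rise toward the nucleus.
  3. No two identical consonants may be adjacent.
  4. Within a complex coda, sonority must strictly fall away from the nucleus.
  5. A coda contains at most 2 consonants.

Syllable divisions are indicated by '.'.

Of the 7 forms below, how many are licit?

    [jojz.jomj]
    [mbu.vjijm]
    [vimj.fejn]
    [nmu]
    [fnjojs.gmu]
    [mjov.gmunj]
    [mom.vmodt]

0

[jojz.jomj] — violates constraint 4: syllable 2 coda /mj/: /m/ (nasal, 3) → /j/ (glide, 5) does not fall → illicit
[mbu.vjijm] — violates constraint 2: syllable 1 onset /mb/: /m/ (nasal, 3) → /b/ (stop, 1) does not rise → illicit
[vimj.fejn] — violates constraint 4: syllable 1 coda /mj/: /m/ (nasal, 3) → /j/ (glide, 5) does not fall → illicit
[nmu] — violates constraint 2: syllable 1 onset /nm/: /n/ (nasal, 3) → /m/ (nasal, 3) does not rise → illicit
[fnjojs.gmu] — violates constraint 1: syllable 1 onset /fnj/ has 3 consonants (> 2) → illicit
[mjov.gmunj] — violates constraint 4: syllable 2 coda /nj/: /n/ (nasal, 3) → /j/ (glide, 5) does not fall → illicit
[mom.vmodt] — violates constraint 4: syllable 2 coda /dt/: /d/ (stop, 1) → /t/ (stop, 1) does not fall → illicit
No form is licit → 0.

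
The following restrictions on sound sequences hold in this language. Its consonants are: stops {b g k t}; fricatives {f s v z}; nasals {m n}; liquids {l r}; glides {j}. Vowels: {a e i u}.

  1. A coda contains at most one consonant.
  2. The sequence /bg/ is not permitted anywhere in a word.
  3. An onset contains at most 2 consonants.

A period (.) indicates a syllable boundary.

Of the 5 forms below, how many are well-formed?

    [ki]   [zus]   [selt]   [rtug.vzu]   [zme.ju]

[ki] — σ1 onset /k/, coda /∅/ ok → well-formed
[zus] — σ1 onset /z/, coda /s/ ok → well-formed
[selt] — violates constraint 1: syllable 1 coda /lt/ has 2 consonants (> 1) → ill-formed
[rtug.vzu] — σ1 onset /rt/ (2C), coda /g/ ok; σ2 onset /vz/ (2C), coda /∅/ ok → well-formed
[zme.ju] — σ1 onset /zm/ (2C), coda /∅/ ok; σ2 onset /j/, coda /∅/ ok → well-formed
Well-formed: [ki], [zus], [rtug.vzu], [zme.ju] → 4.

4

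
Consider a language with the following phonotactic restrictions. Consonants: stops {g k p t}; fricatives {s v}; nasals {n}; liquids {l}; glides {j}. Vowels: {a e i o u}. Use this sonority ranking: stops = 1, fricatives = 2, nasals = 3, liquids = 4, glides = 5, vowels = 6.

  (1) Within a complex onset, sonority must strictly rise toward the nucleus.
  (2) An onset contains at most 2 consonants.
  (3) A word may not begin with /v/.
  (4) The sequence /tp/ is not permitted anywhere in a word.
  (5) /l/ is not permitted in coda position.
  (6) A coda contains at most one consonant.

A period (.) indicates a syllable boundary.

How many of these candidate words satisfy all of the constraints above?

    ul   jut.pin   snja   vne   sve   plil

ul — violates constraint 5: syllable 1 coda contains /l/ → not permitted
jut.pin — violates constraint 4: contains banned sequence /tp/ → not permitted
snja — violates constraint 2: syllable 1 onset /snj/ has 3 consonants (> 2) → not permitted
vne — violates constraint 3: word begins with /v/ → not permitted
sve — violates constraint 1: syllable 1 onset /sv/: /s/ (fricative, 2) → /v/ (fricative, 2) does not rise → not permitted
plil — violates constraint 5: syllable 1 coda contains /l/ → not permitted
No form is permitted → 0.

0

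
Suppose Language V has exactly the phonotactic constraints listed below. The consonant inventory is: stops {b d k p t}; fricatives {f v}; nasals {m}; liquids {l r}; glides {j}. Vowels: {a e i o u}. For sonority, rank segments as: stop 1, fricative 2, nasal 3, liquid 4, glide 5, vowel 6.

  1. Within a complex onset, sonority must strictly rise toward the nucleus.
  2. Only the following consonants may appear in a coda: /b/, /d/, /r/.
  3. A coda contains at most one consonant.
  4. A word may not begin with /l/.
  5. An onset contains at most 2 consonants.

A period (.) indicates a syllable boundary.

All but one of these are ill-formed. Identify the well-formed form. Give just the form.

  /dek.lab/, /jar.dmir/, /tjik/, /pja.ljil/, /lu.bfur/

/jar.dmir/

/dek.lab/ — violates constraint 2: syllable 1 coda contains /k/, which is not a licensed coda consonant → ill-formed
/jar.dmir/ — σ1 onset /j/, coda /r/ ok; σ2 onset /dm/ (1→3 rises), coda /r/ ok → well-formed
/tjik/ — violates constraint 2: syllable 1 coda contains /k/, which is not a licensed coda consonant → ill-formed
/pja.ljil/ — violates constraint 2: syllable 2 coda contains /l/, which is not a licensed coda consonant → ill-formed
/lu.bfur/ — violates constraint 4: word begins with /l/ → ill-formed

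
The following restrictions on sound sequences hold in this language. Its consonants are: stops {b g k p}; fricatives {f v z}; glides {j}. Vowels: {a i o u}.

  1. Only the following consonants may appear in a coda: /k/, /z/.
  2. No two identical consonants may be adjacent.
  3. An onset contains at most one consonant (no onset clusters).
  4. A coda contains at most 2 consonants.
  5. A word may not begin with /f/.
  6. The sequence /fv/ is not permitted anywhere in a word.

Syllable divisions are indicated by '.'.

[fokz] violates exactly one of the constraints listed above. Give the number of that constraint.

[fokz]: word begins with /f/.
This is a violation of constraint 5: "A word may not begin with /f/."
The remaining constraints (1, 2, 3, 4, 6) are satisfied.

5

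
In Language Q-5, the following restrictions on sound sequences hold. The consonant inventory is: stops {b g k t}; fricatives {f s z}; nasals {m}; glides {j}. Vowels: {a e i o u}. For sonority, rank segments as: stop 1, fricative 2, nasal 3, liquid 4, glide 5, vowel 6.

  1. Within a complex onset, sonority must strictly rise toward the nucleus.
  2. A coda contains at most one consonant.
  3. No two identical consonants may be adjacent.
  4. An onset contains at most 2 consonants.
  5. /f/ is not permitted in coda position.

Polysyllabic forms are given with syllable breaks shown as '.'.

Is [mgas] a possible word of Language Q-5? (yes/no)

no

[mgas] — violates constraint 1: syllable 1 onset /mg/: /m/ (nasal, 3) → /g/ (stop, 1) does not rise → not permitted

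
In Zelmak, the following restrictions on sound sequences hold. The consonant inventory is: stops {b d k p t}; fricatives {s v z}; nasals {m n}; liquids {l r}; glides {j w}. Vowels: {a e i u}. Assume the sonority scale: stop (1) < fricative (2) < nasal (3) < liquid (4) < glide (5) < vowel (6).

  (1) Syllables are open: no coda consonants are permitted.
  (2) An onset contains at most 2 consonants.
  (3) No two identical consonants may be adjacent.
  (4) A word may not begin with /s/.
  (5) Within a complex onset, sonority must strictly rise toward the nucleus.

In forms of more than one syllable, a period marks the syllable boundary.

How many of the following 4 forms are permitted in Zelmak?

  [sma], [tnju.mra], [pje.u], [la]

[sma] — violates constraint 4: word begins with /s/ → not permitted
[tnju.mra] — violates constraint 2: syllable 1 onset /tnj/ has 3 consonants (> 2) → not permitted
[pje.u] — σ1 onset /pj/ (1→5 rises), coda /∅/ ok; σ2 onset /∅/, coda /∅/ ok → permitted
[la] — σ1 onset /l/, coda /∅/ ok → permitted
Permitted: [pje.u], [la] → 2.

2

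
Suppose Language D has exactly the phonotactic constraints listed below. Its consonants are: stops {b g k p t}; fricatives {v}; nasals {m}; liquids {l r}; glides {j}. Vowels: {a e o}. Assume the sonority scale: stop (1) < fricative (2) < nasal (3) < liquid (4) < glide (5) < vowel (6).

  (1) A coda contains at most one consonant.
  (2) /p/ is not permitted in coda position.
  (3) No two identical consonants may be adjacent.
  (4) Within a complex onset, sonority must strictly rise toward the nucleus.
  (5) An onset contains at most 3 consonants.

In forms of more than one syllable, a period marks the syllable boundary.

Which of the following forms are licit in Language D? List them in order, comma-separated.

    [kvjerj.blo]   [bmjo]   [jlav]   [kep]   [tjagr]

[kvjerj.blo] — violates constraint 1: syllable 1 coda /rj/ has 2 consonants (> 1) → illicit
[bmjo] — σ1 onset /bmj/ (1→3→5 rises), coda /∅/ ok → licit
[jlav] — violates constraint 4: syllable 1 onset /jl/: /j/ (glide, 5) → /l/ (liquid, 4) does not rise → illicit
[kep] — violates constraint 2: syllable 1 coda contains /p/ → illicit
[tjagr] — violates constraint 1: syllable 1 coda /gr/ has 2 consonants (> 1) → illicit

[bmjo]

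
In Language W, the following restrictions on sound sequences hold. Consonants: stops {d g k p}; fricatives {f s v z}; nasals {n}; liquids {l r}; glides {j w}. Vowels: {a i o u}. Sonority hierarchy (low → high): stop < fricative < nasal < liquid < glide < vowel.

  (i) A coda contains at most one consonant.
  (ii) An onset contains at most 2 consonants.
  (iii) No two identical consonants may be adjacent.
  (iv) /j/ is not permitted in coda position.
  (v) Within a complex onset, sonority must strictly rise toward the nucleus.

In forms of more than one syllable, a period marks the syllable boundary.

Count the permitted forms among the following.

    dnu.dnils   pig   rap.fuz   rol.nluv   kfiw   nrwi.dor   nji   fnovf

dnu.dnils — violates constraint (i): syllable 2 coda /ls/ has 2 consonants (> 1) → not permitted
pig — σ1 onset /p/, coda /g/ ok → permitted
rap.fuz — σ1 onset /r/, coda /p/ ok; σ2 onset /f/, coda /z/ ok → permitted
rol.nluv — σ1 onset /r/, coda /l/ ok; σ2 onset /nl/ (3→4 rises), coda /v/ ok → permitted
kfiw — σ1 onset /kf/ (1→2 rises), coda /w/ ok → permitted
nrwi.dor — violates constraint (ii): syllable 1 onset /nrw/ has 3 consonants (> 2) → not permitted
nji — σ1 onset /nj/ (3→5 rises), coda /∅/ ok → permitted
fnovf — violates constraint (i): syllable 1 coda /vf/ has 2 consonants (> 1) → not permitted
Permitted: pig, rap.fuz, rol.nluv, kfiw, nji → 5.

5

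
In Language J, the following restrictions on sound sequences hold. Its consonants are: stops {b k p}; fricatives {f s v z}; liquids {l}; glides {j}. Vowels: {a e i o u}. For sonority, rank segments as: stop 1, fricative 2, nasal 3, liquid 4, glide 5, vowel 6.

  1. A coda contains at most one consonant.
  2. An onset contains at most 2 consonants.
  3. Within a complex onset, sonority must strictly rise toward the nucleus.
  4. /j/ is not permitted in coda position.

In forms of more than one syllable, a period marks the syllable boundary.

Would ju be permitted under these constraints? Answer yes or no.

yes

ju — σ1 onset /j/, coda /∅/ ok → permitted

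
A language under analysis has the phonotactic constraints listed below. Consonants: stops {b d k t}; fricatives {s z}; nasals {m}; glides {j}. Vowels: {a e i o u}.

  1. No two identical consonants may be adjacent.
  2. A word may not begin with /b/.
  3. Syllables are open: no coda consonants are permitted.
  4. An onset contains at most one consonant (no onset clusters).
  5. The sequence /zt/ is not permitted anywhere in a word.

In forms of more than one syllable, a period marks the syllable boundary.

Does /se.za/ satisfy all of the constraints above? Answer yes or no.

yes

/se.za/ — σ1 onset /s/, coda /∅/ ok; σ2 onset /z/, coda /∅/ ok → phonotactically legal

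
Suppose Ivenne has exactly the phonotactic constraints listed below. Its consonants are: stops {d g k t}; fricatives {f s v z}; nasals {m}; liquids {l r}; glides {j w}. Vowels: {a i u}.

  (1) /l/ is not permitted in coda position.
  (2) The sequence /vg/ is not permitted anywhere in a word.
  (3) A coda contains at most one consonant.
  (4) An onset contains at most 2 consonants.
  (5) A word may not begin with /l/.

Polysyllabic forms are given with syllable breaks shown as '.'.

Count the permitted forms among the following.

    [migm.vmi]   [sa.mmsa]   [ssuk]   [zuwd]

[migm.vmi] — violates constraint 3: syllable 1 coda /gm/ has 2 consonants (> 1) → not permitted
[sa.mmsa] — violates constraint 4: syllable 2 onset /mms/ has 3 consonants (> 2) → not permitted
[ssuk] — σ1 onset /ss/ (2C), coda /k/ ok → permitted
[zuwd] — violates constraint 3: syllable 1 coda /wd/ has 2 consonants (> 1) → not permitted
Permitted: [ssuk] → 1.

1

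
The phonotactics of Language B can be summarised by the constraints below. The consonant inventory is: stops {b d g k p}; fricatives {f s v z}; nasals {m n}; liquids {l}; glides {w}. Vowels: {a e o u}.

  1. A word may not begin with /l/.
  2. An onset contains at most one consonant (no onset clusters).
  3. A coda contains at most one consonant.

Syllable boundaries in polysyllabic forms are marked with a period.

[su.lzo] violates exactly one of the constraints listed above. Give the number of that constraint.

[su.lzo]: syllable 2 onset /lz/ has 2 consonants (> 1).
This is a violation of constraint 2: "An onset contains at most one consonant (no onset clusters)."
The remaining constraints (1, 3) are satisfied.

2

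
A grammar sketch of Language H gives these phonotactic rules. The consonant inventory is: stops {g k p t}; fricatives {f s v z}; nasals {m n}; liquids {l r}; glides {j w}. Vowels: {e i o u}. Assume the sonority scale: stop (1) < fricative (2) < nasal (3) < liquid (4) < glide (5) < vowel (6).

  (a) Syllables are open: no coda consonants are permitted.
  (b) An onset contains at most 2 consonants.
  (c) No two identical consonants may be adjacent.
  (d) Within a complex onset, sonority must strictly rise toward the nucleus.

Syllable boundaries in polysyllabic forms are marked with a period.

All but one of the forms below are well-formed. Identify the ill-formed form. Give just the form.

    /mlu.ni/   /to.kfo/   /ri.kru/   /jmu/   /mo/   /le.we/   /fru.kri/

/jmu/

/mlu.ni/ — σ1 onset /ml/ (3→4 rises), coda /∅/ ok; σ2 onset /n/, coda /∅/ ok → well-formed
/to.kfo/ — σ1 onset /t/, coda /∅/ ok; σ2 onset /kf/ (1→2 rises), coda /∅/ ok → well-formed
/ri.kru/ — σ1 onset /r/, coda /∅/ ok; σ2 onset /kr/ (1→4 rises), coda /∅/ ok → well-formed
/jmu/ — violates constraint (d): syllable 1 onset /jm/: /j/ (glide, 5) → /m/ (nasal, 3) does not rise → ill-formed
/mo/ — σ1 onset /m/, coda /∅/ ok → well-formed
/le.we/ — σ1 onset /l/, coda /∅/ ok; σ2 onset /w/, coda /∅/ ok → well-formed
/fru.kri/ — σ1 onset /fr/ (2→4 rises), coda /∅/ ok; σ2 onset /kr/ (1→4 rises), coda /∅/ ok → well-formed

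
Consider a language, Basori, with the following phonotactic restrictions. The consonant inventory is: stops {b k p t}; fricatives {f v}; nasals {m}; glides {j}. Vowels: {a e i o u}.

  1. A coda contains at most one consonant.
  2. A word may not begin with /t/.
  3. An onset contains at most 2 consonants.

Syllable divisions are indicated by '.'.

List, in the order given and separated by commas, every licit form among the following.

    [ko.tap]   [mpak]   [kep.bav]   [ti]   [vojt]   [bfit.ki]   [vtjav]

[ko.tap], [mpak], [kep.bav], [bfit.ki]

[ko.tap] — σ1 onset /k/, coda /∅/ ok; σ2 onset /t/, coda /p/ ok → licit
[mpak] — σ1 onset /mp/ (2C), coda /k/ ok → licit
[kep.bav] — σ1 onset /k/, coda /p/ ok; σ2 onset /b/, coda /v/ ok → licit
[ti] — violates constraint 2: word begins with /t/ → illicit
[vojt] — violates constraint 1: syllable 1 coda /jt/ has 2 consonants (> 1) → illicit
[bfit.ki] — σ1 onset /bf/ (2C), coda /t/ ok; σ2 onset /k/, coda /∅/ ok → licit
[vtjav] — violates constraint 3: syllable 1 onset /vtj/ has 3 consonants (> 2) → illicit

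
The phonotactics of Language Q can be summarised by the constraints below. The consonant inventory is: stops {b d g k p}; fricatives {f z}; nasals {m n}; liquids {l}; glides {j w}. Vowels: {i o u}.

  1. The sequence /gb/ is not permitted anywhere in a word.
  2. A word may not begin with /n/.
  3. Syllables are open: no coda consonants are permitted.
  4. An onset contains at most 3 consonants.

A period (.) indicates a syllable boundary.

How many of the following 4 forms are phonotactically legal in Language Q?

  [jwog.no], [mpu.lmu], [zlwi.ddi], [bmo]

[jwog.no] — violates constraint 3: syllable 1 coda /g/ has 1 consonant (> 0) → phonotactically illegal
[mpu.lmu] — σ1 onset /mp/ (2C), coda /∅/ ok; σ2 onset /lm/ (2C), coda /∅/ ok → phonotactically legal
[zlwi.ddi] — σ1 onset /zlw/ (3C), coda /∅/ ok; σ2 onset /dd/ (2C), coda /∅/ ok → phonotactically legal
[bmo] — σ1 onset /bm/ (2C), coda /∅/ ok → phonotactically legal
Phonotactically legal: [mpu.lmu], [zlwi.ddi], [bmo] → 3.

3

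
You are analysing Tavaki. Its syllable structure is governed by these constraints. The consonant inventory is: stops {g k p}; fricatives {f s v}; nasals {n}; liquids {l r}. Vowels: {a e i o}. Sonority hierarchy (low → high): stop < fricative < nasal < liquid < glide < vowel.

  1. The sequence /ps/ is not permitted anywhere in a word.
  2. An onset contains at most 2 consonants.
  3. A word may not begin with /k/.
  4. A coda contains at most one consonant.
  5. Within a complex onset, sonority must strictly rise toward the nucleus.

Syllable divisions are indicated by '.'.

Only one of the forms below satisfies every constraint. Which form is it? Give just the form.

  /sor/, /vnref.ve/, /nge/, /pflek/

/sor/ — σ1 onset /s/, coda /r/ ok → phonotactically legal
/vnref.ve/ — violates constraint 2: syllable 1 onset /vnr/ has 3 consonants (> 2) → phonotactically illegal
/nge/ — violates constraint 5: syllable 1 onset /ng/: /n/ (nasal, 3) → /g/ (stop, 1) does not rise → phonotactically illegal
/pflek/ — violates constraint 2: syllable 1 onset /pfl/ has 3 consonants (> 2) → phonotactically illegal

/sor/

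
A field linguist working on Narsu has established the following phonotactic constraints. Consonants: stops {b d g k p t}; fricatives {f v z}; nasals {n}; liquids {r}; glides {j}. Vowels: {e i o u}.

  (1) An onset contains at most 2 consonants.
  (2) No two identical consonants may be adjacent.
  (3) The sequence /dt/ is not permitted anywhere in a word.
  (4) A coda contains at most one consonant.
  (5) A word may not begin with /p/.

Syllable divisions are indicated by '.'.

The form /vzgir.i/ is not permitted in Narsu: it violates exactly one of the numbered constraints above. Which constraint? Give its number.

1

/vzgir.i/: syllable 1 onset /vzg/ has 3 consonants (> 2).
This is a violation of constraint 1: "An onset contains at most 2 consonants."
The remaining constraints (2, 3, 4, 5) are satisfied.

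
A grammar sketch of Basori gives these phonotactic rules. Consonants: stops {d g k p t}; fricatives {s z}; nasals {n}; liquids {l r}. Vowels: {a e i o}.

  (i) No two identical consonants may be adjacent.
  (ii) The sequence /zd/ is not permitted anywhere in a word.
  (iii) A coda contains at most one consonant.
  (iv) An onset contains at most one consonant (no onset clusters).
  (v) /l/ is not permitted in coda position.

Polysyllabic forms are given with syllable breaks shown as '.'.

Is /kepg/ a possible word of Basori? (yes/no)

/kepg/ — violates constraint (iii): syllable 1 coda /pg/ has 2 consonants (> 1) → ill-formed

no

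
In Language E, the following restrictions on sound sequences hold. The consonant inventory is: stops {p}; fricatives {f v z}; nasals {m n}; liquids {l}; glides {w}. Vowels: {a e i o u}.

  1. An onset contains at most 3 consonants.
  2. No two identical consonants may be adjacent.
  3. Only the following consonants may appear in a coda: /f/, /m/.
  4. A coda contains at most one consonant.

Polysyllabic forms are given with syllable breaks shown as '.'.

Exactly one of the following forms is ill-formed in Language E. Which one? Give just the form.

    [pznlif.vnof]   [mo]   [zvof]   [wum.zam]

[pznlif.vnof]

[pznlif.vnof] — violates constraint 1: syllable 1 onset /pznl/ has 4 consonants (> 3) → ill-formed
[mo] — σ1 onset /m/, coda /∅/ ok → well-formed
[zvof] — σ1 onset /zv/ (2C), coda /f/ ok → well-formed
[wum.zam] — σ1 onset /w/, coda /m/ ok; σ2 onset /z/, coda /m/ ok → well-formed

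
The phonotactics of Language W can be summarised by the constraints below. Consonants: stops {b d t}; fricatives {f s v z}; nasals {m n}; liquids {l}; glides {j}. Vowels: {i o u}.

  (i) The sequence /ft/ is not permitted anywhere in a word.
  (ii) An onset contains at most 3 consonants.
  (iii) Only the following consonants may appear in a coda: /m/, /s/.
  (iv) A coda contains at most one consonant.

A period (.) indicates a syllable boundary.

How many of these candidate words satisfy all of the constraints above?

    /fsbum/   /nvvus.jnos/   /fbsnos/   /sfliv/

/fsbum/ — σ1 onset /fsb/ (3C), coda /m/ ok → permitted
/nvvus.jnos/ — σ1 onset /nvv/ (3C), coda /s/ ok; σ2 onset /jn/ (2C), coda /s/ ok → permitted
/fbsnos/ — violates constraint (ii): syllable 1 onset /fbsn/ has 4 consonants (> 3) → not permitted
/sfliv/ — violates constraint (iii): syllable 1 coda contains /v/, which is not a licensed coda consonant → not permitted
Permitted: /fsbum/, /nvvus.jnos/ → 2.

2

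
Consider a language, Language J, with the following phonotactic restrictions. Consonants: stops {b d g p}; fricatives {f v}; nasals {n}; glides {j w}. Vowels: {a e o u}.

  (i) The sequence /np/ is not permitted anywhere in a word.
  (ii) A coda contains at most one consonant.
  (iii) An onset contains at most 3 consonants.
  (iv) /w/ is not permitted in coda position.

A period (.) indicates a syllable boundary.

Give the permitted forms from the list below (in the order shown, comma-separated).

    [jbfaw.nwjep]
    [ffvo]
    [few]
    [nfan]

[jbfaw.nwjep] — violates constraint (iv): syllable 1 coda contains /w/ → not permitted
[ffvo] — σ1 onset /ffv/ (3C), coda /∅/ ok → permitted
[few] — violates constraint (iv): syllable 1 coda contains /w/ → not permitted
[nfan] — σ1 onset /nf/ (2C), coda /n/ ok → permitted

[ffvo], [nfan]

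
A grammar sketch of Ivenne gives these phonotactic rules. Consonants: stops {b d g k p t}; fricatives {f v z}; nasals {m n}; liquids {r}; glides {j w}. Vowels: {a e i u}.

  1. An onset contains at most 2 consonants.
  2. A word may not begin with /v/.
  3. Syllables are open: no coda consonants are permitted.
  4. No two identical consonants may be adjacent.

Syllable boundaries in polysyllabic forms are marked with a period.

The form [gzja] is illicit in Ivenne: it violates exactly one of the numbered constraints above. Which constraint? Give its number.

[gzja]: syllable 1 onset /gzj/ has 3 consonants (> 2).
This is a violation of constraint 1: "An onset contains at most 2 consonants."
The remaining constraints (2, 3, 4) are satisfied.

1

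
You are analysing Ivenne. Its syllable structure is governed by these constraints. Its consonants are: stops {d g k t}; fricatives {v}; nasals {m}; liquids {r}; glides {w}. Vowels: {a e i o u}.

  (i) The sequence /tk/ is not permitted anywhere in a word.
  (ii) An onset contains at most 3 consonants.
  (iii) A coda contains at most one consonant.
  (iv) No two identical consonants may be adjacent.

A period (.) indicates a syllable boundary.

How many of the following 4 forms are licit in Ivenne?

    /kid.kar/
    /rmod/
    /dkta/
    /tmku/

/kid.kar/ — σ1 onset /k/, coda /d/ ok; σ2 onset /k/, coda /r/ ok → licit
/rmod/ — σ1 onset /rm/ (2C), coda /d/ ok → licit
/dkta/ — σ1 onset /dkt/ (3C), coda /∅/ ok → licit
/tmku/ — σ1 onset /tmk/ (3C), coda /∅/ ok → licit
Licit: /kid.kar/, /rmod/, /dkta/, /tmku/ → 4.

4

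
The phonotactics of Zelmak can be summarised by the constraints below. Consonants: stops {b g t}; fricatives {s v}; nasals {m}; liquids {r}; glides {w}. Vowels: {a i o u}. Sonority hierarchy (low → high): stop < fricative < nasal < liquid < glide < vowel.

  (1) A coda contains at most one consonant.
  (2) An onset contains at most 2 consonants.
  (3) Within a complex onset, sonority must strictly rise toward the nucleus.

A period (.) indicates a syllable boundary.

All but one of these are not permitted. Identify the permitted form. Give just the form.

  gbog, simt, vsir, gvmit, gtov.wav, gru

gbog — violates constraint 3: syllable 1 onset /gb/: /g/ (stop, 1) → /b/ (stop, 1) does not rise → not permitted
simt — violates constraint 1: syllable 1 coda /mt/ has 2 consonants (> 1) → not permitted
vsir — violates constraint 3: syllable 1 onset /vs/: /v/ (fricative, 2) → /s/ (fricative, 2) does not rise → not permitted
gvmit — violates constraint 2: syllable 1 onset /gvm/ has 3 consonants (> 2) → not permitted
gtov.wav — violates constraint 3: syllable 1 onset /gt/: /g/ (stop, 1) → /t/ (stop, 1) does not rise → not permitted
gru — σ1 onset /gr/ (1→4 rises), coda /∅/ ok → permitted

gru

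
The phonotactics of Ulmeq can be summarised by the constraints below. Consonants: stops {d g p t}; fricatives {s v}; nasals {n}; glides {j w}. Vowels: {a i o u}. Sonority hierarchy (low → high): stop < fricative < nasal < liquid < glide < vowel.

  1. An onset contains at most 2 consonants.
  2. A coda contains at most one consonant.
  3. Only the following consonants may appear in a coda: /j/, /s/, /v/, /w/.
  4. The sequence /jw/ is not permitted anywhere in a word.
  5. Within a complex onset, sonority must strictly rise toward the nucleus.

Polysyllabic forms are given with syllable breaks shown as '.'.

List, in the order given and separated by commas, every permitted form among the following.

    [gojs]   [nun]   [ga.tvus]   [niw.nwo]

[gojs] — violates constraint 2: syllable 1 coda /js/ has 2 consonants (> 1) → not permitted
[nun] — violates constraint 3: syllable 1 coda contains /n/, which is not a licensed coda consonant → not permitted
[ga.tvus] — σ1 onset /g/, coda /∅/ ok; σ2 onset /tv/ (1→2 rises), coda /s/ ok → permitted
[niw.nwo] — σ1 onset /n/, coda /w/ ok; σ2 onset /nw/ (3→5 rises), coda /∅/ ok → permitted

[ga.tvus], [niw.nwo]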